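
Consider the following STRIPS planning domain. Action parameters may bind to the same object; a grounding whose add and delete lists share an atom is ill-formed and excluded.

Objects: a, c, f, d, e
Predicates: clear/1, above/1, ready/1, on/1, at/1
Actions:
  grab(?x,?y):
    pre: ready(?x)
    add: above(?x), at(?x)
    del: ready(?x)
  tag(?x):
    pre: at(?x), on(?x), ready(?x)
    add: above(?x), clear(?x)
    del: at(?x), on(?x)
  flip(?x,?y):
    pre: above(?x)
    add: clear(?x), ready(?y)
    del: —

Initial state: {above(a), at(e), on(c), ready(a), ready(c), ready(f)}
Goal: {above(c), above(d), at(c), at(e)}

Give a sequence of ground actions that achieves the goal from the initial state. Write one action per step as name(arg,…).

grab(c,a); flip(a,d); grab(d,a)

1. grab(c,a)  →  {above(a), above(c), at(c), at(e), on(c), ready(a), ready(f)}
2. flip(a,d)  →  {above(a), above(c), at(c), at(e), clear(a), on(c), ready(a), ready(d), ready(f)}
3. grab(d,a)  →  {above(a), above(c), above(d), at(c), at(d), at(e), clear(a), on(c), ready(a), ready(f)}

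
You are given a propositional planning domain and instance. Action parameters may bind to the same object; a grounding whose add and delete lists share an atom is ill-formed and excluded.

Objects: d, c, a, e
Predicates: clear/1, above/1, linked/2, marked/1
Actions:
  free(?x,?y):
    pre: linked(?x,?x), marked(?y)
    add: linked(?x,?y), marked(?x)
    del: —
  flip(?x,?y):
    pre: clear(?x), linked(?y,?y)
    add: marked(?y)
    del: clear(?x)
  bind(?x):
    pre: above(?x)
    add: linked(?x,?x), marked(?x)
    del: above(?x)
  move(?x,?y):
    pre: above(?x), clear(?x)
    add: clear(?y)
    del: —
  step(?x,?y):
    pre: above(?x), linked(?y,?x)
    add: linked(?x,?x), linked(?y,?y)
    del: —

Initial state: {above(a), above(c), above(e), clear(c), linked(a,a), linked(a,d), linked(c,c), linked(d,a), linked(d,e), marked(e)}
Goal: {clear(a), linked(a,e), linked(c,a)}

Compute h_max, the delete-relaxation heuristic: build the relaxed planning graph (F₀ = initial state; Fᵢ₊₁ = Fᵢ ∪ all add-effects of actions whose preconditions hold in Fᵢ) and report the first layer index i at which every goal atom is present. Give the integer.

F0 = init (10 atoms)
F1 = F0 ∪ {clear(a), clear(d), clear(e), linked(a,e), linked(c,e), linked(d,d), linked(e,e), marked(a), marked(c)}  (19 atoms)
F2 = F1 ∪ {linked(a,c), linked(c,a), linked(d,c), linked(e,a), linked(e,c), marked(d)}  (25 atoms)
goal ⊆ F2  ⇒  h_max = 2

2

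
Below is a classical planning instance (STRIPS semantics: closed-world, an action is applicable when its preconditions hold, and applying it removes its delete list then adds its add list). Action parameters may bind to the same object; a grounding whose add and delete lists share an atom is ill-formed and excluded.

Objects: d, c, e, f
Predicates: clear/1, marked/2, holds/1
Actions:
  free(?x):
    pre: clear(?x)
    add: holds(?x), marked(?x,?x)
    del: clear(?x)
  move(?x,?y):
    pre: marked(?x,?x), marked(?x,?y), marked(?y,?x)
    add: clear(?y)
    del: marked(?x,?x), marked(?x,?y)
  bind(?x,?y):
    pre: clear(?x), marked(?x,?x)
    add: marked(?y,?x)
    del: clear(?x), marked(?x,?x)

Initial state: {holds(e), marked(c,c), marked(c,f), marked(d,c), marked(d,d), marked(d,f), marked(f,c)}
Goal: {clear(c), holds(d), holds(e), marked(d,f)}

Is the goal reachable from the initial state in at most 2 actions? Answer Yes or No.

No

1. move(d,d)  →  {clear(d), holds(e), marked(c,c), marked(c,f), marked(d,c), marked(d,f), marked(f,c)}
2. free(d)  →  {holds(d), holds(e), marked(c,c), marked(c,f), marked(d,c), marked(d,d), marked(d,f), marked(f,c)}
3. move(c,c)  →  {clear(c), holds(d), holds(e), marked(c,f), marked(d,c), marked(d,d), marked(d,f), marked(f,c)}
optimal plan length = 3; 3 > 2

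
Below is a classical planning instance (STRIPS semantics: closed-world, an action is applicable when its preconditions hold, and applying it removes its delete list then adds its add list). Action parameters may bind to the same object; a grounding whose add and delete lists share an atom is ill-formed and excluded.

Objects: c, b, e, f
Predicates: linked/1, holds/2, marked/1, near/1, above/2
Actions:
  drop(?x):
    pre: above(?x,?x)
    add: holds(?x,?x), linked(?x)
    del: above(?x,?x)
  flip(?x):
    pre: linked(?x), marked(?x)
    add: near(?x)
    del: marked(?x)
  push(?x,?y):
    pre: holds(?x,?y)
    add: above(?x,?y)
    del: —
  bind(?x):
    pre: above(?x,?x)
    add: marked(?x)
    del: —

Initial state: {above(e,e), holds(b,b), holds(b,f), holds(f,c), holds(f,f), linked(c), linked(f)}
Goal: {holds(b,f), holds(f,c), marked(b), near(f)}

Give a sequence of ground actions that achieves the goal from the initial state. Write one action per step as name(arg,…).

push(b,b); push(f,f); bind(b); bind(f); flip(f)

1. push(b,b)  →  {above(b,b), above(e,e), holds(b,b), holds(b,f), holds(f,c), holds(f,f), linked(c), linked(f)}
2. push(f,f)  →  {above(b,b), above(e,e), above(f,f), holds(b,b), holds(b,f), holds(f,c), holds(f,f), linked(c), linked(f)}
3. bind(b)  →  {above(b,b), above(e,e), above(f,f), holds(b,b), holds(b,f), holds(f,c), holds(f,f), linked(c), linked(f), marked(b)}
4. bind(f)  →  {above(b,b), above(e,e), above(f,f), holds(b,b), holds(b,f), holds(f,c), holds(f,f), linked(c), linked(f), marked(b), marked(f)}
5. flip(f)  →  {above(b,b), above(e,e), above(f,f), holds(b,b), holds(b,f), holds(f,c), holds(f,f), linked(c), linked(f), marked(b), near(f)}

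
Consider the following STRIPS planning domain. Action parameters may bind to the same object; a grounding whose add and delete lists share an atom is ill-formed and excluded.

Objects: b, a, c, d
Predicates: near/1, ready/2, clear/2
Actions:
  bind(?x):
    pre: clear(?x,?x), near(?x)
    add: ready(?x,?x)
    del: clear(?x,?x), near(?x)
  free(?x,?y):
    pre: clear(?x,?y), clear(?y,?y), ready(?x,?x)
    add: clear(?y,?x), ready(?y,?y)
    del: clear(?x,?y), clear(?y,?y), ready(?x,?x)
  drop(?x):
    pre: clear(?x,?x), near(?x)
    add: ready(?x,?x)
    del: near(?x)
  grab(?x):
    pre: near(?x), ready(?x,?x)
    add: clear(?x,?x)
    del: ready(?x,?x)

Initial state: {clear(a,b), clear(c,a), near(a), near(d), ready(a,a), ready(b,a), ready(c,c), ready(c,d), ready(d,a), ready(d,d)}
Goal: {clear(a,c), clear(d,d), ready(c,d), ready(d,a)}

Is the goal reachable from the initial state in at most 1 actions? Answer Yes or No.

1. grab(a)  →  {clear(a,a), clear(a,b), clear(c,a), near(a), near(d), ready(b,a), ready(c,c), ready(c,d), ready(d,a), ready(d,d)}
2. free(c,a)  →  {clear(a,b), clear(a,c), near(a), near(d), ready(a,a), ready(b,a), ready(c,d), ready(d,a), ready(d,d)}
3. grab(d)  →  {clear(a,b), clear(a,c), clear(d,d), near(a), near(d), ready(a,a), ready(b,a), ready(c,d), ready(d,a)}
optimal plan length = 3; 3 > 1

No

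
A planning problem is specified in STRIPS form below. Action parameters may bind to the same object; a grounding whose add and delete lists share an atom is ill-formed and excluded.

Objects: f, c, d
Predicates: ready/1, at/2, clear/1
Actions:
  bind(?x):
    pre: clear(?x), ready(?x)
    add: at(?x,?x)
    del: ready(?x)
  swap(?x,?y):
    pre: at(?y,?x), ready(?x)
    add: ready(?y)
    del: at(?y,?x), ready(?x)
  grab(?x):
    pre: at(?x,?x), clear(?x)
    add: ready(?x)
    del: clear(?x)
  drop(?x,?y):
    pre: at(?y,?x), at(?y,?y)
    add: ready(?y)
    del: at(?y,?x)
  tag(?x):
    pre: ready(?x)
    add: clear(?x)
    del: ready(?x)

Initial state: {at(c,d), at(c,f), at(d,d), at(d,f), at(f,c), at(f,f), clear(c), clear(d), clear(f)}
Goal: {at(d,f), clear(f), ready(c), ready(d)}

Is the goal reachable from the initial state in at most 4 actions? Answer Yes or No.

1. grab(d)  →  {at(c,d), at(c,f), at(d,d), at(d,f), at(f,c), at(f,f), clear(c), clear(f), ready(d)}
2. swap(d,c)  →  {at(c,f), at(d,d), at(d,f), at(f,c), at(f,f), clear(c), clear(f), ready(c)}
3. drop(d,d)  →  {at(c,f), at(d,f), at(f,c), at(f,f), clear(c), clear(f), ready(c), ready(d)}
optimal plan length = 3; 3 ≤ 4

Yes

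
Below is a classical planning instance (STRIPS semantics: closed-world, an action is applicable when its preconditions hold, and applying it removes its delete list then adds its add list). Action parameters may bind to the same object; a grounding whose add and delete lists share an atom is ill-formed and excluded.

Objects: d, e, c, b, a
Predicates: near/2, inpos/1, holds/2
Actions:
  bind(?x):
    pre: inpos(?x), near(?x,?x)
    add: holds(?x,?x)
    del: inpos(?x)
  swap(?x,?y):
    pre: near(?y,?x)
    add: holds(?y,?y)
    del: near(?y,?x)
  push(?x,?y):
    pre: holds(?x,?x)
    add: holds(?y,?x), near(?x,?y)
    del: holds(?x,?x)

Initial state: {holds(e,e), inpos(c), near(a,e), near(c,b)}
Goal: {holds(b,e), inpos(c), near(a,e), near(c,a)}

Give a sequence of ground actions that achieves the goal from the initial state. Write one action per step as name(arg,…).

swap(b,c); push(e,b); push(c,a)

1. swap(b,c)  →  {holds(c,c), holds(e,e), inpos(c), near(a,e)}
2. push(e,b)  →  {holds(b,e), holds(c,c), inpos(c), near(a,e), near(e,b)}
3. push(c,a)  →  {holds(a,c), holds(b,e), inpos(c), near(a,e), near(c,a), near(e,b)}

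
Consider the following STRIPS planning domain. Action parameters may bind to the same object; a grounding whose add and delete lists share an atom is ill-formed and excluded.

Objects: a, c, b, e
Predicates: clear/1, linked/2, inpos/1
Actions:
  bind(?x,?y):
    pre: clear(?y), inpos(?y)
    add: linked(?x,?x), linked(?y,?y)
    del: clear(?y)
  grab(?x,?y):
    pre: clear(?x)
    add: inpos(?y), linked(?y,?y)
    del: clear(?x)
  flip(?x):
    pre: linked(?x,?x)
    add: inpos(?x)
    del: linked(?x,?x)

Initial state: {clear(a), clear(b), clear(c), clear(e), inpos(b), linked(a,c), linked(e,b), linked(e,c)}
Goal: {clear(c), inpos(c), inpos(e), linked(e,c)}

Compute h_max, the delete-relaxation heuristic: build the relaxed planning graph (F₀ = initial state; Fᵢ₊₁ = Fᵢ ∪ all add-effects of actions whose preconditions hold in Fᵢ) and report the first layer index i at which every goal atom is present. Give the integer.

F0 = init (8 atoms)
F1 = F0 ∪ {inpos(a), inpos(c), inpos(e), linked(a,a), linked(b,b), linked(c,c), linked(e,e)}  (15 atoms)
goal ⊆ F1  ⇒  h_max = 1

1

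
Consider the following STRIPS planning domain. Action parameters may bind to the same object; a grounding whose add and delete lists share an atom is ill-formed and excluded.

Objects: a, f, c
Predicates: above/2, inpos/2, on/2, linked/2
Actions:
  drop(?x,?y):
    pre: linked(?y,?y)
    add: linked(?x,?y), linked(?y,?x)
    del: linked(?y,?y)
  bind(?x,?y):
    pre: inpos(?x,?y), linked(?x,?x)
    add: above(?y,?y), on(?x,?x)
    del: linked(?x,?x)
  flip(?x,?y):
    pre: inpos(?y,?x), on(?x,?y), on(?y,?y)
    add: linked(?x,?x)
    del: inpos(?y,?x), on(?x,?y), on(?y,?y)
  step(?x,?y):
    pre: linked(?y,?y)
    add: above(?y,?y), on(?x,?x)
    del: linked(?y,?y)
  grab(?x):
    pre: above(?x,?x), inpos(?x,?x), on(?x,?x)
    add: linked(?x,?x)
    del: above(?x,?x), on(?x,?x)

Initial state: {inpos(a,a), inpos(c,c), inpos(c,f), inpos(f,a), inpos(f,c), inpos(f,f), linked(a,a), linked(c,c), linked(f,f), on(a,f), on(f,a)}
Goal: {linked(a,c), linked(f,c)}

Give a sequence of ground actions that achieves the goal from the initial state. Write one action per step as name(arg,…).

drop(a,c); drop(c,f)

1. drop(a,c)  →  {inpos(a,a), inpos(c,c), inpos(c,f), inpos(f,a), inpos(f,c), inpos(f,f), linked(a,a), linked(a,c), linked(c,a), linked(f,f), on(a,f), on(f,a)}
2. drop(c,f)  →  {inpos(a,a), inpos(c,c), inpos(c,f), inpos(f,a), inpos(f,c), inpos(f,f), linked(a,a), linked(a,c), linked(c,a), linked(c,f), linked(f,c), on(a,f), on(f,a)}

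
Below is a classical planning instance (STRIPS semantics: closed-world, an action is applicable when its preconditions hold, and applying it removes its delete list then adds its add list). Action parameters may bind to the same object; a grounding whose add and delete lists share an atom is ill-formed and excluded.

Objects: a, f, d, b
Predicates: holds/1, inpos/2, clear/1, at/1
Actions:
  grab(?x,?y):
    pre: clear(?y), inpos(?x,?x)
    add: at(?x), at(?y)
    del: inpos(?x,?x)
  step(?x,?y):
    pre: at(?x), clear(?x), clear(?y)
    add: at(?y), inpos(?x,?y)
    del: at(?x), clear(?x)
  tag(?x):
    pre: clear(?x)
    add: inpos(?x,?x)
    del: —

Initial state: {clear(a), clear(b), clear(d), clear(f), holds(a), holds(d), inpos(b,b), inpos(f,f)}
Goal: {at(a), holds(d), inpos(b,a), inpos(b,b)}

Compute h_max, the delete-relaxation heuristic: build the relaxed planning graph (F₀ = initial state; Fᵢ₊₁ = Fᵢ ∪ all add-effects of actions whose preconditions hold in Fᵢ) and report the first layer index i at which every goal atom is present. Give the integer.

2

F0 = init (8 atoms)
F1 = F0 ∪ {at(a), at(b), at(d), at(f), inpos(a,a), inpos(d,d)}  (14 atoms)
F2 = F1 ∪ {inpos(a,b), inpos(a,d), inpos(a,f), inpos(b,a), inpos(b,d), inpos(b,f), inpos(d,a), inpos(d,b), inpos(d,f), inpos(f,a), inpos(f,b), inpos(f,d)}  (26 atoms)
goal ⊆ F2  ⇒  h_max = 2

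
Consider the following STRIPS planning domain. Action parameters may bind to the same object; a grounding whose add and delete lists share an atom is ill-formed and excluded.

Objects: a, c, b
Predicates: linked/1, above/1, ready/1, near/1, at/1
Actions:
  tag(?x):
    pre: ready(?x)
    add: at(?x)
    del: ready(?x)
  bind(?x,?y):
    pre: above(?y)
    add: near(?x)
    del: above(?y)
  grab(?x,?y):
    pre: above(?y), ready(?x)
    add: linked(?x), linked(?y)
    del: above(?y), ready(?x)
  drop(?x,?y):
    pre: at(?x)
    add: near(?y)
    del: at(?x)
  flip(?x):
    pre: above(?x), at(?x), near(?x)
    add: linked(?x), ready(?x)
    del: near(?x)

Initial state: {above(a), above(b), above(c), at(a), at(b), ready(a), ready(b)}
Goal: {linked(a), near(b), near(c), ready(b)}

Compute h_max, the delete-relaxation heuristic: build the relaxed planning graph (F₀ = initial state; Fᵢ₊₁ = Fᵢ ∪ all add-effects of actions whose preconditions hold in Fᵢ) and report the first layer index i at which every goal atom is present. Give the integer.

F0 = init (7 atoms)
F1 = F0 ∪ {linked(a), linked(b), linked(c), near(a), near(b), near(c)}  (13 atoms)
goal ⊆ F1  ⇒  h_max = 1

1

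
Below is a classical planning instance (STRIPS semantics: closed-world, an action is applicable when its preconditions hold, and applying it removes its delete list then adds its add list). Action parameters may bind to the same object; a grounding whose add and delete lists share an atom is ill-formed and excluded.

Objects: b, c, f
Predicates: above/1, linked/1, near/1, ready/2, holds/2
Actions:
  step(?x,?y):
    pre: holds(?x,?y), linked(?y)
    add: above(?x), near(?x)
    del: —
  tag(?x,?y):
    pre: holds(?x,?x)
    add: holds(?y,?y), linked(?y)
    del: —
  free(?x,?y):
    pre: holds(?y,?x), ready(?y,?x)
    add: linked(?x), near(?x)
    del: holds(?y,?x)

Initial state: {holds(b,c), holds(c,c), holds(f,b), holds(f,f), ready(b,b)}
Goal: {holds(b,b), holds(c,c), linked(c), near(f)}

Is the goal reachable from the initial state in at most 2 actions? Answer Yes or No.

No

1. tag(c,b)  →  {holds(b,b), holds(b,c), holds(c,c), holds(f,b), holds(f,f), linked(b), ready(b,b)}
2. step(f,b)  →  {above(f), holds(b,b), holds(b,c), holds(c,c), holds(f,b), holds(f,f), linked(b), near(f), ready(b,b)}
3. tag(b,c)  →  {above(f), holds(b,b), holds(b,c), holds(c,c), holds(f,b), holds(f,f), linked(b), linked(c), near(f), ready(b,b)}
optimal plan length = 3; 3 > 2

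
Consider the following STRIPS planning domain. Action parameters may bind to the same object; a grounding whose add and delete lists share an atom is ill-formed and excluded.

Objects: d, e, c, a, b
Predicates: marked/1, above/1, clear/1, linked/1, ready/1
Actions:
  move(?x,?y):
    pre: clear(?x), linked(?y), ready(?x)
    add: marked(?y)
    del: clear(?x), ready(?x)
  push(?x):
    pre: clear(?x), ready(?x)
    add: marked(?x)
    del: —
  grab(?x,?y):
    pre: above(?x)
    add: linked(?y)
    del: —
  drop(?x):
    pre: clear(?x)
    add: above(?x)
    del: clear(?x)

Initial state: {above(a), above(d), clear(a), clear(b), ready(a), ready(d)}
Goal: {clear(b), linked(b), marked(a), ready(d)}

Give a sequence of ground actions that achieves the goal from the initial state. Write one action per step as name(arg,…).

1. push(a)  →  {above(a), above(d), clear(a), clear(b), marked(a), ready(a), ready(d)}
2. grab(d,b)  →  {above(a), above(d), clear(a), clear(b), linked(b), marked(a), ready(a), ready(d)}

push(a); grab(d,b)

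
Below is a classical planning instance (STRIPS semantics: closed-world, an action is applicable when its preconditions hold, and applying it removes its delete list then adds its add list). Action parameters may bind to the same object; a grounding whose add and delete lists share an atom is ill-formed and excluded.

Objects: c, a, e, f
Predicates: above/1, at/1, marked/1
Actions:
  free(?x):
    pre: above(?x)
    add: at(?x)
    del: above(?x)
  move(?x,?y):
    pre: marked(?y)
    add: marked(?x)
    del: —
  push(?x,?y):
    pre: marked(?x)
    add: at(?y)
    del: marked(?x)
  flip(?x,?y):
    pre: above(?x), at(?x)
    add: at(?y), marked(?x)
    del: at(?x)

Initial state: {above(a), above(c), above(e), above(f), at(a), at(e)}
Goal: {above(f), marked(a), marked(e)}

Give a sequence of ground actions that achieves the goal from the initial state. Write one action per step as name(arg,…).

flip(a,c); move(e,a)

1. flip(a,c)  →  {above(a), above(c), above(e), above(f), at(c), at(e), marked(a)}
2. move(e,a)  →  {above(a), above(c), above(e), above(f), at(c), at(e), marked(a), marked(e)}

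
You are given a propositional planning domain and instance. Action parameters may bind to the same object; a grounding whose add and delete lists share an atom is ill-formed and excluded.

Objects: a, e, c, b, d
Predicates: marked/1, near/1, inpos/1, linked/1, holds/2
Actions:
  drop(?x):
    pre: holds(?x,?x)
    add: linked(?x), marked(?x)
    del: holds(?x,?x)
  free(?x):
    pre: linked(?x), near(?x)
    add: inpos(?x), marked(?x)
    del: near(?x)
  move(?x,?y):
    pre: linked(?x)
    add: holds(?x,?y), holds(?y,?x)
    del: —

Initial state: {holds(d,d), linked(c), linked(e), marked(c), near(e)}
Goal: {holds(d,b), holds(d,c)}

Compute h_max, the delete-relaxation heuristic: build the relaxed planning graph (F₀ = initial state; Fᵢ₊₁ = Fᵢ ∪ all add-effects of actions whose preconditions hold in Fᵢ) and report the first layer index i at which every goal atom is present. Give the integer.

F0 = init (5 atoms)
F1 = F0 ∪ {holds(a,c), holds(a,e), holds(b,c), holds(b,e), holds(c,a), holds(c,b), holds(c,c), holds(c,d), holds(c,e), holds(d,c), holds(d,e), holds(e,a), holds(e,b), holds(e,c), holds(e,d), holds(e,e), inpos(e), linked(d), marked(d), marked(e)}  (25 atoms)
F2 = F1 ∪ {holds(a,d), holds(b,d), holds(d,a), holds(d,b)}  (29 atoms)
goal ⊆ F2  ⇒  h_max = 2

2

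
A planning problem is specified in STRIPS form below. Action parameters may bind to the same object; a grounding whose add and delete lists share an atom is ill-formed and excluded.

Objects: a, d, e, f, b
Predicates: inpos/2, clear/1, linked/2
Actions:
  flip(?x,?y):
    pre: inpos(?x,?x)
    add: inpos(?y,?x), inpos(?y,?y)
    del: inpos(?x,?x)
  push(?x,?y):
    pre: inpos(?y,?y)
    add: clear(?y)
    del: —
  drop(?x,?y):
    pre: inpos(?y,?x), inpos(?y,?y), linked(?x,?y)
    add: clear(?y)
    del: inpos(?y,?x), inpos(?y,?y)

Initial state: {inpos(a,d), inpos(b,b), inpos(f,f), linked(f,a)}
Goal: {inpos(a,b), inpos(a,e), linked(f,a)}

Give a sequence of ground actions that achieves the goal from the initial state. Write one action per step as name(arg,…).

1. flip(f,e)  →  {inpos(a,d), inpos(b,b), inpos(e,e), inpos(e,f), linked(f,a)}
2. flip(e,a)  →  {inpos(a,a), inpos(a,d), inpos(a,e), inpos(b,b), inpos(e,f), linked(f,a)}
3. flip(b,a)  →  {inpos(a,a), inpos(a,b), inpos(a,d), inpos(a,e), inpos(e,f), linked(f,a)}

flip(f,e); flip(e,a); flip(b,a)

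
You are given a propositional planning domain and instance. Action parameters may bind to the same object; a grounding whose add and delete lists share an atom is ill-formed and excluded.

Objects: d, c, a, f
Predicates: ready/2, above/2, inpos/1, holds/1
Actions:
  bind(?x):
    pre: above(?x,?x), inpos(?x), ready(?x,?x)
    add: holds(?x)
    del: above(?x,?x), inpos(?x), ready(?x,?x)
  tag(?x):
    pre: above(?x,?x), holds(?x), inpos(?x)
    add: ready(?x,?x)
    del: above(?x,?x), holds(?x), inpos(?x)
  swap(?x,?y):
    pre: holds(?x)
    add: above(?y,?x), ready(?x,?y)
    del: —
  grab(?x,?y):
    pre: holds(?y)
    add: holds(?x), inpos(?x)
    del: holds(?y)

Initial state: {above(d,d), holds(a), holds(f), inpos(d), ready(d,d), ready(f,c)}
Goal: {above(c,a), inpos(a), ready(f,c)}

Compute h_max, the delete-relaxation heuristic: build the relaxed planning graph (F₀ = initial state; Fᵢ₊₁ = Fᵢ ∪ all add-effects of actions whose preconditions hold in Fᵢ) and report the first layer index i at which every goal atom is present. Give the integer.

1

F0 = init (6 atoms)
F1 = F0 ∪ {above(a,a), above(a,f), above(c,a), above(c,f), above(d,a), above(d,f), above(f,a), above(f,f), holds(c), holds(d), inpos(a), inpos(c), inpos(f), ready(a,a), ready(a,c), ready(a,d), ready(a,f), ready(f,a), ready(f,d), ready(f,f)}  (26 atoms)
goal ⊆ F1  ⇒  h_max = 1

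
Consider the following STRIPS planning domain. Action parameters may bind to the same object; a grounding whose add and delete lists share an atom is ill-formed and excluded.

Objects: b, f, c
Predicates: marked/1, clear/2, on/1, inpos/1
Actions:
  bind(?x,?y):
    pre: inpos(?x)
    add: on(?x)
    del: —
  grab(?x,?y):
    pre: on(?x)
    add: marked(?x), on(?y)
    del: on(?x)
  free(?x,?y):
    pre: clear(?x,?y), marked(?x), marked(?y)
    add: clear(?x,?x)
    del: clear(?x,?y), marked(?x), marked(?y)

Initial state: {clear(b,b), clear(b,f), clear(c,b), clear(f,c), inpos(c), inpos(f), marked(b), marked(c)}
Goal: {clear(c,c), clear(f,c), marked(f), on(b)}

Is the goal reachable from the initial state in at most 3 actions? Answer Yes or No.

1. bind(f,b)  →  {clear(b,b), clear(b,f), clear(c,b), clear(f,c), inpos(c), inpos(f), marked(b), marked(c), on(f)}
2. grab(f,b)  →  {clear(b,b), clear(b,f), clear(c,b), clear(f,c), inpos(c), inpos(f), marked(b), marked(c), marked(f), on(b)}
3. free(c,b)  →  {clear(b,b), clear(b,f), clear(c,c), clear(f,c), inpos(c), inpos(f), marked(f), on(b)}
optimal plan length = 3; 3 ≤ 3

Yes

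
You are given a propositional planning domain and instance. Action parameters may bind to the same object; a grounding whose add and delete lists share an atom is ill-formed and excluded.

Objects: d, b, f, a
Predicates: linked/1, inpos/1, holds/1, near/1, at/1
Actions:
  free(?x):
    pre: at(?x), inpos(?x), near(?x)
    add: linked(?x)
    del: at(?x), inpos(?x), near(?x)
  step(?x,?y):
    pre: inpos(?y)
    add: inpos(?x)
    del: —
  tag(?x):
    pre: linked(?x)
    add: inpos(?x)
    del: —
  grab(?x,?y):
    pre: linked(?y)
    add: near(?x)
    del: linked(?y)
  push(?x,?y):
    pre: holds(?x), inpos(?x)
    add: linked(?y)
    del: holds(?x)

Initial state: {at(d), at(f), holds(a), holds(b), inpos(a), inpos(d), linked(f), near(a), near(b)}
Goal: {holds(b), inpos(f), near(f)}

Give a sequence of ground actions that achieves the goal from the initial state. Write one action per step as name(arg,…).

1. step(f,d)  →  {at(d), at(f), holds(a), holds(b), inpos(a), inpos(d), inpos(f), linked(f), near(a), near(b)}
2. grab(f,f)  →  {at(d), at(f), holds(a), holds(b), inpos(a), inpos(d), inpos(f), near(a), near(b), near(f)}

step(f,d); grab(f,f)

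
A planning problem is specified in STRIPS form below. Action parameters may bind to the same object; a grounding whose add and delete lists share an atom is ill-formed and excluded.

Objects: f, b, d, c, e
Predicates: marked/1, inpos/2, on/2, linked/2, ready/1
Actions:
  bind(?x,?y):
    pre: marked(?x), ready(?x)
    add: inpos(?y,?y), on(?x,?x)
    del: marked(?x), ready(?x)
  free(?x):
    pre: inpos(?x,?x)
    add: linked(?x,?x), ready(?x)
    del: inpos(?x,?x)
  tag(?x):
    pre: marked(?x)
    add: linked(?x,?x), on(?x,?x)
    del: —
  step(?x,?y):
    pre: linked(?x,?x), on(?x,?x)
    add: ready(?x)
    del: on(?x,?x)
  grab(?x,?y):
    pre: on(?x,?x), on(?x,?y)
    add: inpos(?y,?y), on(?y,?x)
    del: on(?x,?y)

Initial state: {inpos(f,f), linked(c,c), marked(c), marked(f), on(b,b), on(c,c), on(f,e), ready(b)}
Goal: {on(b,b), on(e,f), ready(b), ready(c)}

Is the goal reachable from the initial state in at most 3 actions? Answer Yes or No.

Yes

1. tag(f)  →  {inpos(f,f), linked(c,c), linked(f,f), marked(c), marked(f), on(b,b), on(c,c), on(f,e), on(f,f), ready(b)}
2. step(c,f)  →  {inpos(f,f), linked(c,c), linked(f,f), marked(c), marked(f), on(b,b), on(f,e), on(f,f), ready(b), ready(c)}
3. grab(f,e)  →  {inpos(e,e), inpos(f,f), linked(c,c), linked(f,f), marked(c), marked(f), on(b,b), on(e,f), on(f,f), ready(b), ready(c)}
optimal plan length = 3; 3 ≤ 3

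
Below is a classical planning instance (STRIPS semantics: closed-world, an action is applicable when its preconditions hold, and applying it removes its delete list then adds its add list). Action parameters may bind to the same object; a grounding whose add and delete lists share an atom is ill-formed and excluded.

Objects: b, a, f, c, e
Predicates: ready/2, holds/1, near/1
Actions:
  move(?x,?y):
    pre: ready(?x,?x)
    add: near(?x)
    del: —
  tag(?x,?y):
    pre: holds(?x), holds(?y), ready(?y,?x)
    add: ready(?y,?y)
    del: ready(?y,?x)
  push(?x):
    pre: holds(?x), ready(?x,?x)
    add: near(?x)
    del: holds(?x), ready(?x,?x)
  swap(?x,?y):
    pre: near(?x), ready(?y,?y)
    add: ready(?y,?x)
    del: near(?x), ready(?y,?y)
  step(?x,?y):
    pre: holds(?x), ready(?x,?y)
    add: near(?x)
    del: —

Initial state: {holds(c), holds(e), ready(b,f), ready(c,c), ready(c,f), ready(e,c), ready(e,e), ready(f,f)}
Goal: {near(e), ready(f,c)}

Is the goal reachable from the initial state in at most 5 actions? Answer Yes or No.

1. move(c,b)  →  {holds(c), holds(e), near(c), ready(b,f), ready(c,c), ready(c,f), ready(e,c), ready(e,e), ready(f,f)}
2. move(e,b)  →  {holds(c), holds(e), near(c), near(e), ready(b,f), ready(c,c), ready(c,f), ready(e,c), ready(e,e), ready(f,f)}
3. swap(c,f)  →  {holds(c), holds(e), near(e), ready(b,f), ready(c,c), ready(c,f), ready(e,c), ready(e,e), ready(f,c)}
optimal plan length = 3; 3 ≤ 5

Yes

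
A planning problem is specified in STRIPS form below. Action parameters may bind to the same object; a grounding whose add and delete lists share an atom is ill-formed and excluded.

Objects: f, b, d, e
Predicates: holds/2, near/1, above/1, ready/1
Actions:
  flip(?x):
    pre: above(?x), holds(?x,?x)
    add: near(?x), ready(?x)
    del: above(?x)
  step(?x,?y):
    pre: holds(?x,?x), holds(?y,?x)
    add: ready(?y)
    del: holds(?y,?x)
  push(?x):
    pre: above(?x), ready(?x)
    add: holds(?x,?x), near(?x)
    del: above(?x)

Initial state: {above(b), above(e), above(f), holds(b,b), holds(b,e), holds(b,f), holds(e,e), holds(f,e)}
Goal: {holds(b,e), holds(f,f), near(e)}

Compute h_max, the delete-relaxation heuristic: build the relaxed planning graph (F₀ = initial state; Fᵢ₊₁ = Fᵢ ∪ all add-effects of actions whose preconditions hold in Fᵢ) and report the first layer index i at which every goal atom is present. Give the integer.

2

F0 = init (8 atoms)
F1 = F0 ∪ {near(b), near(e), ready(b), ready(e), ready(f)}  (13 atoms)
F2 = F1 ∪ {holds(f,f), near(f)}  (15 atoms)
goal ⊆ F2  ⇒  h_max = 2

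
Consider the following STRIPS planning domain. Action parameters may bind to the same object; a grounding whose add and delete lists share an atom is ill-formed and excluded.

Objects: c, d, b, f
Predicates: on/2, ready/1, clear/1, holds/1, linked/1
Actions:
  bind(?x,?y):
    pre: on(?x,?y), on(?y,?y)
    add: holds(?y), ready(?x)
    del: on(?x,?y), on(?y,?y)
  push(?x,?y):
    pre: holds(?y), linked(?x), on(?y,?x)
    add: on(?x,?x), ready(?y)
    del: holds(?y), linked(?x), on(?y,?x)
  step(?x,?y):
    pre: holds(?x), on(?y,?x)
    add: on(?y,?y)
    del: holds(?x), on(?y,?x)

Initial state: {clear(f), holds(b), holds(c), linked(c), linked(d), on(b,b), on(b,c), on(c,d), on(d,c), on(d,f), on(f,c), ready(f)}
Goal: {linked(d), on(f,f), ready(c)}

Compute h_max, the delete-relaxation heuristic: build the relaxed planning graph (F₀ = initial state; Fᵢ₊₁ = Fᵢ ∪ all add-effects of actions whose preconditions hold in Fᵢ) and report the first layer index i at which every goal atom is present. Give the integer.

F0 = init (12 atoms)
F1 = F0 ∪ {on(c,c), on(d,d), on(f,f), ready(b), ready(c)}  (17 atoms)
goal ⊆ F1  ⇒  h_max = 1

1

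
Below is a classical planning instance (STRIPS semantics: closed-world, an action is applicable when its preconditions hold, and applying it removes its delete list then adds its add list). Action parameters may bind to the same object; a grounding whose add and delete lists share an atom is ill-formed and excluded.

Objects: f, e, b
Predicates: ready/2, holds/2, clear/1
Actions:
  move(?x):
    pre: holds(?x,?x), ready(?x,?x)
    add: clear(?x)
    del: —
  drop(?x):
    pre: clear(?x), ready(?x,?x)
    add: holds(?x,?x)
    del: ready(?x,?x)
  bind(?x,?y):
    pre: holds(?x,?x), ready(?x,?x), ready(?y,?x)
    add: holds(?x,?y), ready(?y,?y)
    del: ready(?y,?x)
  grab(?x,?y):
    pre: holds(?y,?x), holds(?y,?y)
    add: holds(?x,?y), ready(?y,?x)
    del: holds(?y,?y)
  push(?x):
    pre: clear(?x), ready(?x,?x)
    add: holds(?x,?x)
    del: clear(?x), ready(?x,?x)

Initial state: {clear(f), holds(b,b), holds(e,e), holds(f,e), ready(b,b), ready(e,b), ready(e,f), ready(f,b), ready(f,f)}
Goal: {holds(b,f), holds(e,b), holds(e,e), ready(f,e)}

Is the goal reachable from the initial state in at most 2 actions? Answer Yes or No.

No

1. drop(f)  →  {clear(f), holds(b,b), holds(e,e), holds(f,e), holds(f,f), ready(b,b), ready(e,b), ready(e,f), ready(f,b)}
2. bind(b,f)  →  {clear(f), holds(b,b), holds(b,f), holds(e,e), holds(f,e), holds(f,f), ready(b,b), ready(e,b), ready(e,f), ready(f,f)}
3. bind(b,e)  →  {clear(f), holds(b,b), holds(b,e), holds(b,f), holds(e,e), holds(f,e), holds(f,f), ready(b,b), ready(e,e), ready(e,f), ready(f,f)}
4. grab(e,f)  →  {clear(f), holds(b,b), holds(b,e), holds(b,f), holds(e,e), holds(e,f), holds(f,e), ready(b,b), ready(e,e), ready(e,f), ready(f,e), ready(f,f)}
5. grab(e,b)  →  {clear(f), holds(b,e), holds(b,f), holds(e,b), holds(e,e), holds(e,f), holds(f,e), ready(b,b), ready(b,e), ready(e,e), ready(e,f), ready(f,e), ready(f,f)}
optimal plan length = 5; 5 > 2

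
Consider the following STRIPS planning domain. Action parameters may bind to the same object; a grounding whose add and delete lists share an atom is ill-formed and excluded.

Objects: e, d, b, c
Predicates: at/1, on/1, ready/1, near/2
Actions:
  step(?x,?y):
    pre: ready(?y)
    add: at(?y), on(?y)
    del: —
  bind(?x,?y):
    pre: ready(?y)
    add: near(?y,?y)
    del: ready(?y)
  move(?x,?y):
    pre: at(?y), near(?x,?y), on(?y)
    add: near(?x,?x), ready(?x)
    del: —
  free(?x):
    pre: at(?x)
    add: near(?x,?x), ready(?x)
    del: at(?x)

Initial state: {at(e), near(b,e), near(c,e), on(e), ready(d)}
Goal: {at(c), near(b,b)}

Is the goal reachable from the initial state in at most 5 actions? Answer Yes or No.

1. move(b,e)  →  {at(e), near(b,b), near(b,e), near(c,e), on(e), ready(b), ready(d)}
2. move(c,e)  →  {at(e), near(b,b), near(b,e), near(c,c), near(c,e), on(e), ready(b), ready(c), ready(d)}
3. step(e,c)  →  {at(c), at(e), near(b,b), near(b,e), near(c,c), near(c,e), on(c), on(e), ready(b), ready(c), ready(d)}
optimal plan length = 3; 3 ≤ 5

Yes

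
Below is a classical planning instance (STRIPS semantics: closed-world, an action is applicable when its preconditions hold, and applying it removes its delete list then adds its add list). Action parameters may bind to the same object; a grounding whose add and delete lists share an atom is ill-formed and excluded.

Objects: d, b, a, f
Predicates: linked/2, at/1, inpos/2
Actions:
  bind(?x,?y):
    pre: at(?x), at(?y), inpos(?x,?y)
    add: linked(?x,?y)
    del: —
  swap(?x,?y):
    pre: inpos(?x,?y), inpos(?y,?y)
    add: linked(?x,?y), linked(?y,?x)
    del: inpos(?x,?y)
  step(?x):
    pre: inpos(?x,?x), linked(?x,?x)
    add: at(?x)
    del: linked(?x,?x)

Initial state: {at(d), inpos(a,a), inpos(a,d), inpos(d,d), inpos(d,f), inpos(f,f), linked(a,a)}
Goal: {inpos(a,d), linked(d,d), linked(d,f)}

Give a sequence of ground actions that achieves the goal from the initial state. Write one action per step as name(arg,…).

1. bind(d,d)  →  {at(d), inpos(a,a), inpos(a,d), inpos(d,d), inpos(d,f), inpos(f,f), linked(a,a), linked(d,d)}
2. swap(d,f)  →  {at(d), inpos(a,a), inpos(a,d), inpos(d,d), inpos(f,f), linked(a,a), linked(d,d), linked(d,f), linked(f,d)}

bind(d,d); swap(d,f)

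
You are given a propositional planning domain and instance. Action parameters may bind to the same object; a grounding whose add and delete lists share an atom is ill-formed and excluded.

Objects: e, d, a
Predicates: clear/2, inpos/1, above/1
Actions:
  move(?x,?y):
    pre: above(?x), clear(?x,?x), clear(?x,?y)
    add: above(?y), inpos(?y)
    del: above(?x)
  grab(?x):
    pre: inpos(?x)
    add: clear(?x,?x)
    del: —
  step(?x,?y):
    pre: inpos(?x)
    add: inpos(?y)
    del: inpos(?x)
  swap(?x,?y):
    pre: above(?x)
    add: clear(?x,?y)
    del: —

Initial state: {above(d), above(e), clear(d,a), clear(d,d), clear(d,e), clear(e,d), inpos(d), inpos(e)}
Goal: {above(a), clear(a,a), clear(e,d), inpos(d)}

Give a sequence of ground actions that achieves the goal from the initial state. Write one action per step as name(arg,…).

1. move(d,a)  →  {above(a), above(e), clear(d,a), clear(d,d), clear(d,e), clear(e,d), inpos(a), inpos(d), inpos(e)}
2. grab(a)  →  {above(a), above(e), clear(a,a), clear(d,a), clear(d,d), clear(d,e), clear(e,d), inpos(a), inpos(d), inpos(e)}

move(d,a); grab(a)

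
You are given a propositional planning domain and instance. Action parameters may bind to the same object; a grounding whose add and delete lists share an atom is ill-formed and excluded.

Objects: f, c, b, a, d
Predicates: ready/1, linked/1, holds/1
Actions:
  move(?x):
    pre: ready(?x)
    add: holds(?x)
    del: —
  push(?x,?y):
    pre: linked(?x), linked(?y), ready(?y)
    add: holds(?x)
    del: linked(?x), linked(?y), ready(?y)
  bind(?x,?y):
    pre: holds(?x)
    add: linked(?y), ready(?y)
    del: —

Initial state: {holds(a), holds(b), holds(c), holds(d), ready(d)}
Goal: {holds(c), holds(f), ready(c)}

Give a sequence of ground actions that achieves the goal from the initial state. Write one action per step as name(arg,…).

bind(c,f); move(f); bind(f,c)

1. bind(c,f)  →  {holds(a), holds(b), holds(c), holds(d), linked(f), ready(d), ready(f)}
2. move(f)  →  {holds(a), holds(b), holds(c), holds(d), holds(f), linked(f), ready(d), ready(f)}
3. bind(f,c)  →  {holds(a), holds(b), holds(c), holds(d), holds(f), linked(c), linked(f), ready(c), ready(d), ready(f)}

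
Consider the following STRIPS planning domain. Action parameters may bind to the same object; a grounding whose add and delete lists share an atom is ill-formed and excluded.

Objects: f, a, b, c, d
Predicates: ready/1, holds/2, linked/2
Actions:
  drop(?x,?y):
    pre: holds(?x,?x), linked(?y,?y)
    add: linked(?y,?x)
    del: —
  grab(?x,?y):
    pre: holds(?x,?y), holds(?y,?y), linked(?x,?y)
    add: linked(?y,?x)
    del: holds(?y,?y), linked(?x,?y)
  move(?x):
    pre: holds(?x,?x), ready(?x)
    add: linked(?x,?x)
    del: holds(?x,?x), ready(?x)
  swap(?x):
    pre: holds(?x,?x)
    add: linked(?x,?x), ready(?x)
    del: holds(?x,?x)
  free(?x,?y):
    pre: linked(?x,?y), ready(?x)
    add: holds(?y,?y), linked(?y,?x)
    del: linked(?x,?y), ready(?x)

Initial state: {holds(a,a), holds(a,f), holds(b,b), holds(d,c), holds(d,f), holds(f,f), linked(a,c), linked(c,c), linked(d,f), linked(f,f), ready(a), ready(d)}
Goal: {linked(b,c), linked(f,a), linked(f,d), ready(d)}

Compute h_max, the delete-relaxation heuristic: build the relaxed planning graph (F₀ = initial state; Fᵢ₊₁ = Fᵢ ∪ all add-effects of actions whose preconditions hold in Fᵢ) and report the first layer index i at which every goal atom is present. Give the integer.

2

F0 = init (12 atoms)
F1 = F0 ∪ {holds(c,c), linked(a,a), linked(b,b), linked(c,a), linked(c,b), linked(c,f), linked(f,a), linked(f,b), linked(f,d), ready(b), ready(f)}  (23 atoms)
F2 = F1 ∪ {holds(d,d), linked(a,b), linked(a,f), linked(b,a), linked(b,c), linked(b,f), linked(f,c), ready(c)}  (31 atoms)
goal ⊆ F2  ⇒  h_max = 2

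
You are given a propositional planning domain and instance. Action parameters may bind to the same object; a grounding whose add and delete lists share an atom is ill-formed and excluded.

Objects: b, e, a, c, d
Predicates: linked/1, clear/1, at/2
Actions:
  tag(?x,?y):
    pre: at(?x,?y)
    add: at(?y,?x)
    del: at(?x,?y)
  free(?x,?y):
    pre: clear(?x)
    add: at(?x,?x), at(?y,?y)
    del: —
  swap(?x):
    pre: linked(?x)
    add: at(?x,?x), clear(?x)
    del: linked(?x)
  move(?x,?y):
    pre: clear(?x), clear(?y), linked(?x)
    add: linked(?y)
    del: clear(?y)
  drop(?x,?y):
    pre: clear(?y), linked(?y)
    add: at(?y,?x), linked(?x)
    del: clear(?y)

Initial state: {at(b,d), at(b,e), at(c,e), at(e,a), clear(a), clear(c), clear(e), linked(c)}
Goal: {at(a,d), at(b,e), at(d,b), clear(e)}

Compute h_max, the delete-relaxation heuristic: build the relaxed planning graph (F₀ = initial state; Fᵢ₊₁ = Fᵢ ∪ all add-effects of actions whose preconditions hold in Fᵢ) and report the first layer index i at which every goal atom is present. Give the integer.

2

F0 = init (8 atoms)
F1 = F0 ∪ {at(a,a), at(a,e), at(b,b), at(c,a), at(c,b), at(c,c), at(c,d), at(d,b), at(d,d), at(e,b), at(e,c), at(e,e), linked(a), linked(b), linked(d), linked(e)}  (24 atoms)
F2 = F1 ∪ {at(a,b), at(a,c), at(a,d), at(b,c), at(d,c), at(e,d), clear(b), clear(d)}  (32 atoms)
goal ⊆ F2  ⇒  h_max = 2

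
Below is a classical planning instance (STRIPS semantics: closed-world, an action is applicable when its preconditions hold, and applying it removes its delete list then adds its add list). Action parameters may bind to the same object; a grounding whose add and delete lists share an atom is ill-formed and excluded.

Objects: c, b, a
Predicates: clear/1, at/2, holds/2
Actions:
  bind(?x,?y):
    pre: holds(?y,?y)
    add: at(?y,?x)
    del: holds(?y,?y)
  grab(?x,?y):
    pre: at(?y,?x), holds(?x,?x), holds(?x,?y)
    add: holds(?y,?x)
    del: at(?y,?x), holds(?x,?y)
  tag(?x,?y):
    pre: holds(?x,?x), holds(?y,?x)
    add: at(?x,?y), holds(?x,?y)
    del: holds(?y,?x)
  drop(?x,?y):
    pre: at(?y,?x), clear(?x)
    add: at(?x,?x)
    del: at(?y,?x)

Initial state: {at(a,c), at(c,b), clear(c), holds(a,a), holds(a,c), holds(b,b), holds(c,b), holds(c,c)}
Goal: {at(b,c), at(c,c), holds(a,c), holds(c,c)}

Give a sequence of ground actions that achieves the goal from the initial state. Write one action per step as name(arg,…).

bind(c,b); drop(c,a)

1. bind(c,b)  →  {at(a,c), at(b,c), at(c,b), clear(c), holds(a,a), holds(a,c), holds(c,b), holds(c,c)}
2. drop(c,a)  →  {at(b,c), at(c,b), at(c,c), clear(c), holds(a,a), holds(a,c), holds(c,b), holds(c,c)}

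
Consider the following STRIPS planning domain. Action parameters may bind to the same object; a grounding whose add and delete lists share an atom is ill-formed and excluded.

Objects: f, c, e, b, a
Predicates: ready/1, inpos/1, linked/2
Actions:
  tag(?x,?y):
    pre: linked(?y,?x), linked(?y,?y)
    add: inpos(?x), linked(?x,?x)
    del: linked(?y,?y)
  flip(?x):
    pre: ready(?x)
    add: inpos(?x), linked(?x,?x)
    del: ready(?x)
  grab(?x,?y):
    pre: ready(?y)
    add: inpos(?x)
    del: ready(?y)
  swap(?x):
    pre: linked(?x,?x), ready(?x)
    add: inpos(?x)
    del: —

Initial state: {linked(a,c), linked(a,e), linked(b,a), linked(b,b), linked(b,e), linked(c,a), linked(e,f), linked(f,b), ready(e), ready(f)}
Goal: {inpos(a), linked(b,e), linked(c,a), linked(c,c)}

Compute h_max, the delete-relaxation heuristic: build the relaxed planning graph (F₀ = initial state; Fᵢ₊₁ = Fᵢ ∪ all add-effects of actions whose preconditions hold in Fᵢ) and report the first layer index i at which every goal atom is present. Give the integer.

F0 = init (10 atoms)
F1 = F0 ∪ {inpos(a), inpos(b), inpos(c), inpos(e), inpos(f), linked(a,a), linked(e,e), linked(f,f)}  (18 atoms)
F2 = F1 ∪ {linked(c,c)}  (19 atoms)
goal ⊆ F2  ⇒  h_max = 2

2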